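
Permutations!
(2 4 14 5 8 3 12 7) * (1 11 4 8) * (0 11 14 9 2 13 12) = (0 11 4 9 2 8 3)(1 14 5)(7 13 12) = [11, 14, 8, 0, 9, 1, 6, 13, 3, 2, 10, 4, 7, 12, 5]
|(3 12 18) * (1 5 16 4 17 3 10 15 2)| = 11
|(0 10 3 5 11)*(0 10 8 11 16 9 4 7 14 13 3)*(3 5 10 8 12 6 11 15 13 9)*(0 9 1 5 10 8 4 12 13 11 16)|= 16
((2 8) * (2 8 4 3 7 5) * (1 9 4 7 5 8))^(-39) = ((1 9 4 3 5 2 7 8))^(-39) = (1 9 4 3 5 2 7 8)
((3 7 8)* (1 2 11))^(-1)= (1 11 2)(3 8 7)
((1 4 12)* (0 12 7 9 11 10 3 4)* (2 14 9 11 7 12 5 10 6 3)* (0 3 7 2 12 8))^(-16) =(2 9 14)(6 11 7)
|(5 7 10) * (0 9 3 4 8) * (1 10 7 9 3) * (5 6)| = |(0 3 4 8)(1 10 6 5 9)| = 20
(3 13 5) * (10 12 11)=(3 13 5)(10 12 11)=[0, 1, 2, 13, 4, 3, 6, 7, 8, 9, 12, 10, 11, 5]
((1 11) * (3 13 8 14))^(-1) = ((1 11)(3 13 8 14))^(-1) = (1 11)(3 14 8 13)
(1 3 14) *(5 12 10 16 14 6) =[0, 3, 2, 6, 4, 12, 5, 7, 8, 9, 16, 11, 10, 13, 1, 15, 14] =(1 3 6 5 12 10 16 14)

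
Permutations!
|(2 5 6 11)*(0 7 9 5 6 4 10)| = 6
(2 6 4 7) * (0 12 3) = (0 12 3)(2 6 4 7) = [12, 1, 6, 0, 7, 5, 4, 2, 8, 9, 10, 11, 3]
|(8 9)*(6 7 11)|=|(6 7 11)(8 9)|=6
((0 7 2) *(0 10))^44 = (10)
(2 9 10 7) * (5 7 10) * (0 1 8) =(10)(0 1 8)(2 9 5 7) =[1, 8, 9, 3, 4, 7, 6, 2, 0, 5, 10]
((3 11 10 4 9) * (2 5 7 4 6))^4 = ((2 5 7 4 9 3 11 10 6))^4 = (2 9 6 4 10 7 11 5 3)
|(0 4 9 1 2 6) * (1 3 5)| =8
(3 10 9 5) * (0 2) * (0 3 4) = [2, 1, 3, 10, 0, 4, 6, 7, 8, 5, 9] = (0 2 3 10 9 5 4)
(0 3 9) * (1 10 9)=[3, 10, 2, 1, 4, 5, 6, 7, 8, 0, 9]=(0 3 1 10 9)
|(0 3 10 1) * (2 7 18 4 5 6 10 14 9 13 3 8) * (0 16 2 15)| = 36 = |(0 8 15)(1 16 2 7 18 4 5 6 10)(3 14 9 13)|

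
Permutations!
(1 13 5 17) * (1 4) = (1 13 5 17 4) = [0, 13, 2, 3, 1, 17, 6, 7, 8, 9, 10, 11, 12, 5, 14, 15, 16, 4]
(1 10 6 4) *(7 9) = [0, 10, 2, 3, 1, 5, 4, 9, 8, 7, 6] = (1 10 6 4)(7 9)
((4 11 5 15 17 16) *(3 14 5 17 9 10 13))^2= ((3 14 5 15 9 10 13)(4 11 17 16))^2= (3 5 9 13 14 15 10)(4 17)(11 16)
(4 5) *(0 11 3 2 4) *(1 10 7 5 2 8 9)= (0 11 3 8 9 1 10 7 5)(2 4)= [11, 10, 4, 8, 2, 0, 6, 5, 9, 1, 7, 3]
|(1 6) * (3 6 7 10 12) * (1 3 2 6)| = |(1 7 10 12 2 6 3)| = 7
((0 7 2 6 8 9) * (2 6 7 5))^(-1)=(0 9 8 6 7 2 5)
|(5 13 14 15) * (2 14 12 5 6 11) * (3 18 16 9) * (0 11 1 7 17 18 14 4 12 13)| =30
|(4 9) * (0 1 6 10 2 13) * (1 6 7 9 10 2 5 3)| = 28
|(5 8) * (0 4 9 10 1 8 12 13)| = |(0 4 9 10 1 8 5 12 13)| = 9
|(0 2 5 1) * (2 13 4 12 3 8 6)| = 10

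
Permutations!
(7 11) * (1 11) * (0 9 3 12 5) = [9, 11, 2, 12, 4, 0, 6, 1, 8, 3, 10, 7, 5] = (0 9 3 12 5)(1 11 7)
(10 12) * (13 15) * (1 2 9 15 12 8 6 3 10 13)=(1 2 9 15)(3 10 8 6)(12 13)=[0, 2, 9, 10, 4, 5, 3, 7, 6, 15, 8, 11, 13, 12, 14, 1]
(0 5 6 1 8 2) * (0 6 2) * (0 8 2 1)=(8)(0 5 1 2 6)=[5, 2, 6, 3, 4, 1, 0, 7, 8]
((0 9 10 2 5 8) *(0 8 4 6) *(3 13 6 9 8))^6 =((0 8 3 13 6)(2 5 4 9 10))^6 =(0 8 3 13 6)(2 5 4 9 10)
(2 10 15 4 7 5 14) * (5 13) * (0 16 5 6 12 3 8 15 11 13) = [16, 1, 10, 8, 7, 14, 12, 0, 15, 9, 11, 13, 3, 6, 2, 4, 5] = (0 16 5 14 2 10 11 13 6 12 3 8 15 4 7)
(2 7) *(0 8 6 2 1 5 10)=(0 8 6 2 7 1 5 10)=[8, 5, 7, 3, 4, 10, 2, 1, 6, 9, 0]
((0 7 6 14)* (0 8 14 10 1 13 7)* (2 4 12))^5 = (2 12 4)(8 14)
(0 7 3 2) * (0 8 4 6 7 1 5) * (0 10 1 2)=(0 2 8 4 6 7 3)(1 5 10)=[2, 5, 8, 0, 6, 10, 7, 3, 4, 9, 1]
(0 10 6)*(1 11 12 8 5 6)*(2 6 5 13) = (0 10 1 11 12 8 13 2 6) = [10, 11, 6, 3, 4, 5, 0, 7, 13, 9, 1, 12, 8, 2]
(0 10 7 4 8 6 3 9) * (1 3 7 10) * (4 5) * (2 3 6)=(10)(0 1 6 7 5 4 8 2 3 9)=[1, 6, 3, 9, 8, 4, 7, 5, 2, 0, 10]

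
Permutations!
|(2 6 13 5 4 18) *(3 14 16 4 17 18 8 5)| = 11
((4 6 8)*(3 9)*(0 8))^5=((0 8 4 6)(3 9))^5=(0 8 4 6)(3 9)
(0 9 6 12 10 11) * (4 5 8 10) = (0 9 6 12 4 5 8 10 11) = [9, 1, 2, 3, 5, 8, 12, 7, 10, 6, 11, 0, 4]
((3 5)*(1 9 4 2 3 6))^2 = ((1 9 4 2 3 5 6))^2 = (1 4 3 6 9 2 5)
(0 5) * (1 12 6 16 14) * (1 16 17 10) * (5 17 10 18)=[17, 12, 2, 3, 4, 0, 10, 7, 8, 9, 1, 11, 6, 13, 16, 15, 14, 18, 5]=(0 17 18 5)(1 12 6 10)(14 16)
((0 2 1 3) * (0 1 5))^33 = ((0 2 5)(1 3))^33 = (5)(1 3)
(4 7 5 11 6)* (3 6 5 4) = [0, 1, 2, 6, 7, 11, 3, 4, 8, 9, 10, 5] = (3 6)(4 7)(5 11)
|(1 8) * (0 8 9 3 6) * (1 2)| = 7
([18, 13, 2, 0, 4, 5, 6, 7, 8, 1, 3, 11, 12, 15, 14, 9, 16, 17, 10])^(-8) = (18)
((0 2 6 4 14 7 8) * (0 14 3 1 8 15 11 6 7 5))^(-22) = (0 7 11 4 1 14)(2 15 6 3 8 5)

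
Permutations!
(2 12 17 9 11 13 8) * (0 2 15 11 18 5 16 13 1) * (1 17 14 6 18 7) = (0 2 12 14 6 18 5 16 13 8 15 11 17 9 7 1) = [2, 0, 12, 3, 4, 16, 18, 1, 15, 7, 10, 17, 14, 8, 6, 11, 13, 9, 5]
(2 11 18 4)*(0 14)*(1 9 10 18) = [14, 9, 11, 3, 2, 5, 6, 7, 8, 10, 18, 1, 12, 13, 0, 15, 16, 17, 4] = (0 14)(1 9 10 18 4 2 11)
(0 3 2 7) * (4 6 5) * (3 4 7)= (0 4 6 5 7)(2 3)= [4, 1, 3, 2, 6, 7, 5, 0]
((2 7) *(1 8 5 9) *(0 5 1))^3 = ((0 5 9)(1 8)(2 7))^3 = (9)(1 8)(2 7)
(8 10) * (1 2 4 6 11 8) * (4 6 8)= (1 2 6 11 4 8 10)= [0, 2, 6, 3, 8, 5, 11, 7, 10, 9, 1, 4]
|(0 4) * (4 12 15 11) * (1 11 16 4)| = 10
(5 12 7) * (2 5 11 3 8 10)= (2 5 12 7 11 3 8 10)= [0, 1, 5, 8, 4, 12, 6, 11, 10, 9, 2, 3, 7]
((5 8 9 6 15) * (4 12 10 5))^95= ((4 12 10 5 8 9 6 15))^95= (4 15 6 9 8 5 10 12)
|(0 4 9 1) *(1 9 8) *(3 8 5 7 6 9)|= 9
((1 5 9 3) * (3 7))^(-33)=(1 9 3 5 7)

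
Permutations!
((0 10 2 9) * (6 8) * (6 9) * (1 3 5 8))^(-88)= (0 2 1 5 9 10 6 3 8)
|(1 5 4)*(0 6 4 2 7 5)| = |(0 6 4 1)(2 7 5)| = 12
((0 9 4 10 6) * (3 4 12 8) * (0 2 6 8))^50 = ((0 9 12)(2 6)(3 4 10 8))^50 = (0 12 9)(3 10)(4 8)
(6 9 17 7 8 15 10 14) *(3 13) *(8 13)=(3 8 15 10 14 6 9 17 7 13)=[0, 1, 2, 8, 4, 5, 9, 13, 15, 17, 14, 11, 12, 3, 6, 10, 16, 7]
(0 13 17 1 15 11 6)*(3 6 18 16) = (0 13 17 1 15 11 18 16 3 6) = [13, 15, 2, 6, 4, 5, 0, 7, 8, 9, 10, 18, 12, 17, 14, 11, 3, 1, 16]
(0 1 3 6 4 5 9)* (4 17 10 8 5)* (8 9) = (0 1 3 6 17 10 9)(5 8) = [1, 3, 2, 6, 4, 8, 17, 7, 5, 0, 9, 11, 12, 13, 14, 15, 16, 10]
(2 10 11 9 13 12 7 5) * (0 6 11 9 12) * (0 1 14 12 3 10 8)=[6, 14, 8, 10, 4, 2, 11, 5, 0, 13, 9, 3, 7, 1, 12]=(0 6 11 3 10 9 13 1 14 12 7 5 2 8)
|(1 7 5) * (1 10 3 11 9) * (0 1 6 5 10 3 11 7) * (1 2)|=21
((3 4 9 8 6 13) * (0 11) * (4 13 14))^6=((0 11)(3 13)(4 9 8 6 14))^6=(4 9 8 6 14)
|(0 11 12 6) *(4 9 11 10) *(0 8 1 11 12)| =|(0 10 4 9 12 6 8 1 11)| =9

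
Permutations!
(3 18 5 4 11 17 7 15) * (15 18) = [0, 1, 2, 15, 11, 4, 6, 18, 8, 9, 10, 17, 12, 13, 14, 3, 16, 7, 5] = (3 15)(4 11 17 7 18 5)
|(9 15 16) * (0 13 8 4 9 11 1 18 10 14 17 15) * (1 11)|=|(0 13 8 4 9)(1 18 10 14 17 15 16)|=35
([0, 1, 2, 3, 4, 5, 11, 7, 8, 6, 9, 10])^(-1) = [0, 1, 2, 3, 4, 5, 9, 7, 8, 10, 11, 6]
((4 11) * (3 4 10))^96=((3 4 11 10))^96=(11)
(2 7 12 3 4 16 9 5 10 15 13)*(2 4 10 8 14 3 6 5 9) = [0, 1, 7, 10, 16, 8, 5, 12, 14, 9, 15, 11, 6, 4, 3, 13, 2] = (2 7 12 6 5 8 14 3 10 15 13 4 16)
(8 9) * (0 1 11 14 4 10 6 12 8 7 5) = (0 1 11 14 4 10 6 12 8 9 7 5) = [1, 11, 2, 3, 10, 0, 12, 5, 9, 7, 6, 14, 8, 13, 4]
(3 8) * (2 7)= [0, 1, 7, 8, 4, 5, 6, 2, 3]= (2 7)(3 8)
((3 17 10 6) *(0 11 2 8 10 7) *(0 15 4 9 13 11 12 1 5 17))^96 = (17)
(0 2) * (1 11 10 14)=(0 2)(1 11 10 14)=[2, 11, 0, 3, 4, 5, 6, 7, 8, 9, 14, 10, 12, 13, 1]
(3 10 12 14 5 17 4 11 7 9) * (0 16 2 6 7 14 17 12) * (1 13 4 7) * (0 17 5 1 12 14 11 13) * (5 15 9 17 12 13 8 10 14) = (0 16 2 6 13 4 8 10 12 15 9 3 14 1)(7 17) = [16, 0, 6, 14, 8, 5, 13, 17, 10, 3, 12, 11, 15, 4, 1, 9, 2, 7]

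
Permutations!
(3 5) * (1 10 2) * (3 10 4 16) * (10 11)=[0, 4, 1, 5, 16, 11, 6, 7, 8, 9, 2, 10, 12, 13, 14, 15, 3]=(1 4 16 3 5 11 10 2)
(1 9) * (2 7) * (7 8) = (1 9)(2 8 7) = [0, 9, 8, 3, 4, 5, 6, 2, 7, 1]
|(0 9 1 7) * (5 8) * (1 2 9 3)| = 4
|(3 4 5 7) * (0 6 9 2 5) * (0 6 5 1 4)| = |(0 5 7 3)(1 4 6 9 2)| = 20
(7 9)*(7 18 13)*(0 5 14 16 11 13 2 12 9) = (0 5 14 16 11 13 7)(2 12 9 18) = [5, 1, 12, 3, 4, 14, 6, 0, 8, 18, 10, 13, 9, 7, 16, 15, 11, 17, 2]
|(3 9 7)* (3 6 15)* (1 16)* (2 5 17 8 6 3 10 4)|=24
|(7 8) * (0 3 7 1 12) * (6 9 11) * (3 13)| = |(0 13 3 7 8 1 12)(6 9 11)| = 21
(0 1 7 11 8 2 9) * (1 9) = (0 9)(1 7 11 8 2) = [9, 7, 1, 3, 4, 5, 6, 11, 2, 0, 10, 8]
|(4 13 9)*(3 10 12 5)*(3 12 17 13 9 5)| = 6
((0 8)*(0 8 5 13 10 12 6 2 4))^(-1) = ((0 5 13 10 12 6 2 4))^(-1) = (0 4 2 6 12 10 13 5)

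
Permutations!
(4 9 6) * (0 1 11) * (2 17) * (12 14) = (0 1 11)(2 17)(4 9 6)(12 14) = [1, 11, 17, 3, 9, 5, 4, 7, 8, 6, 10, 0, 14, 13, 12, 15, 16, 2]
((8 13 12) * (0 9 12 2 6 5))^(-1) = ((0 9 12 8 13 2 6 5))^(-1) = (0 5 6 2 13 8 12 9)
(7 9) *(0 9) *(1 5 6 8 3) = [9, 5, 2, 1, 4, 6, 8, 0, 3, 7] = (0 9 7)(1 5 6 8 3)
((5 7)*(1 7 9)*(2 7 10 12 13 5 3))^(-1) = ((1 10 12 13 5 9)(2 7 3))^(-1) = (1 9 5 13 12 10)(2 3 7)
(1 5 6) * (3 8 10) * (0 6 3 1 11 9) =(0 6 11 9)(1 5 3 8 10) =[6, 5, 2, 8, 4, 3, 11, 7, 10, 0, 1, 9]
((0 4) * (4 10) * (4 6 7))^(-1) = (0 4 7 6 10)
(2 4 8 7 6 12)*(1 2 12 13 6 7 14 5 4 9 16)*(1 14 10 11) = (1 2 9 16 14 5 4 8 10 11)(6 13) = [0, 2, 9, 3, 8, 4, 13, 7, 10, 16, 11, 1, 12, 6, 5, 15, 14]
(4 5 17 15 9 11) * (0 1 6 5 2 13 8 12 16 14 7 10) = (0 1 6 5 17 15 9 11 4 2 13 8 12 16 14 7 10) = [1, 6, 13, 3, 2, 17, 5, 10, 12, 11, 0, 4, 16, 8, 7, 9, 14, 15]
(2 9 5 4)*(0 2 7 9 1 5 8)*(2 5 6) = (0 5 4 7 9 8)(1 6 2) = [5, 6, 1, 3, 7, 4, 2, 9, 0, 8]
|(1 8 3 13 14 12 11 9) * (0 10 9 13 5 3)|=|(0 10 9 1 8)(3 5)(11 13 14 12)|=20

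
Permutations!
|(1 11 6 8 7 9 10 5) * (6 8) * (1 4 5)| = 6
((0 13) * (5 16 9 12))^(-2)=((0 13)(5 16 9 12))^(-2)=(5 9)(12 16)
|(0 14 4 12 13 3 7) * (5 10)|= |(0 14 4 12 13 3 7)(5 10)|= 14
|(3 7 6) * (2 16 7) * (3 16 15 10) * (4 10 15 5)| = 15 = |(2 5 4 10 3)(6 16 7)|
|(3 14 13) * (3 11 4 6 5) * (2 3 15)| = |(2 3 14 13 11 4 6 5 15)| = 9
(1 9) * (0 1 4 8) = (0 1 9 4 8) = [1, 9, 2, 3, 8, 5, 6, 7, 0, 4]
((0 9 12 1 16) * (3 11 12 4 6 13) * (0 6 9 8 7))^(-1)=((0 8 7)(1 16 6 13 3 11 12)(4 9))^(-1)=(0 7 8)(1 12 11 3 13 6 16)(4 9)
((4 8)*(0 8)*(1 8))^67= (0 4 8 1)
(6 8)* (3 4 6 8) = (8)(3 4 6) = [0, 1, 2, 4, 6, 5, 3, 7, 8]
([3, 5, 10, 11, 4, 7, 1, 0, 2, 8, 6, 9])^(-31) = (0 11 8 10 1 7 3 9 2 6 5)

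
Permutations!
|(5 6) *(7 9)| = |(5 6)(7 9)| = 2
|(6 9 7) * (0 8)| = |(0 8)(6 9 7)| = 6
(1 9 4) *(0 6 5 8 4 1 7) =(0 6 5 8 4 7)(1 9) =[6, 9, 2, 3, 7, 8, 5, 0, 4, 1]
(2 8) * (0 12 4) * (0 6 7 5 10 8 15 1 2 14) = (0 12 4 6 7 5 10 8 14)(1 2 15) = [12, 2, 15, 3, 6, 10, 7, 5, 14, 9, 8, 11, 4, 13, 0, 1]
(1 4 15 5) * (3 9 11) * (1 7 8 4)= (3 9 11)(4 15 5 7 8)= [0, 1, 2, 9, 15, 7, 6, 8, 4, 11, 10, 3, 12, 13, 14, 5]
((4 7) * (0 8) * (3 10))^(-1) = (0 8)(3 10)(4 7) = ((0 8)(3 10)(4 7))^(-1)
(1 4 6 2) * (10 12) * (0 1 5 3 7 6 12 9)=[1, 4, 5, 7, 12, 3, 2, 6, 8, 0, 9, 11, 10]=(0 1 4 12 10 9)(2 5 3 7 6)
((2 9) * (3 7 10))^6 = (10)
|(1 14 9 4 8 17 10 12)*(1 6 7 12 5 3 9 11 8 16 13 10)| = |(1 14 11 8 17)(3 9 4 16 13 10 5)(6 7 12)| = 105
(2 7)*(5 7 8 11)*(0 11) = (0 11 5 7 2 8) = [11, 1, 8, 3, 4, 7, 6, 2, 0, 9, 10, 5]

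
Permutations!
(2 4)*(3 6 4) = (2 3 6 4) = [0, 1, 3, 6, 2, 5, 4]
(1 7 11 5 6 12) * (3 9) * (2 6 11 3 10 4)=(1 7 3 9 10 4 2 6 12)(5 11)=[0, 7, 6, 9, 2, 11, 12, 3, 8, 10, 4, 5, 1]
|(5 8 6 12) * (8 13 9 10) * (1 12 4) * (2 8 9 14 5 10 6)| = 6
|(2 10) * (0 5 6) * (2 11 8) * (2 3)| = 15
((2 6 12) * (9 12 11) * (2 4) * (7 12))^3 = ((2 6 11 9 7 12 4))^3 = (2 9 4 11 12 6 7)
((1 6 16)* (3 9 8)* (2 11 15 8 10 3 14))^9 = ((1 6 16)(2 11 15 8 14)(3 9 10))^9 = (16)(2 14 8 15 11)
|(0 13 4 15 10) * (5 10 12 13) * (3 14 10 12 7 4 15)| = |(0 5 12 13 15 7 4 3 14 10)| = 10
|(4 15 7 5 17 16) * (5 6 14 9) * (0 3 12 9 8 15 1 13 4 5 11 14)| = 30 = |(0 3 12 9 11 14 8 15 7 6)(1 13 4)(5 17 16)|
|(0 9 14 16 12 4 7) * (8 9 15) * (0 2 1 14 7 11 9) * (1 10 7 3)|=|(0 15 8)(1 14 16 12 4 11 9 3)(2 10 7)|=24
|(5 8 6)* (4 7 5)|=5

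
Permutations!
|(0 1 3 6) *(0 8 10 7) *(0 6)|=12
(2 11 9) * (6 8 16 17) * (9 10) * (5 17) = [0, 1, 11, 3, 4, 17, 8, 7, 16, 2, 9, 10, 12, 13, 14, 15, 5, 6] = (2 11 10 9)(5 17 6 8 16)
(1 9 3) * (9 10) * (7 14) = (1 10 9 3)(7 14) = [0, 10, 2, 1, 4, 5, 6, 14, 8, 3, 9, 11, 12, 13, 7]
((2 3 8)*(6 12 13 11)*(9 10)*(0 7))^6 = (6 13)(11 12)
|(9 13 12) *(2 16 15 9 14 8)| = 8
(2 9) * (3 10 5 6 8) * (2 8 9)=(3 10 5 6 9 8)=[0, 1, 2, 10, 4, 6, 9, 7, 3, 8, 5]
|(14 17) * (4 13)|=|(4 13)(14 17)|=2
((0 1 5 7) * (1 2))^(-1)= (0 7 5 1 2)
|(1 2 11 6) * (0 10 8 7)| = 4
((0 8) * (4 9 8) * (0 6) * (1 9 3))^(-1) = ((0 4 3 1 9 8 6))^(-1) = (0 6 8 9 1 3 4)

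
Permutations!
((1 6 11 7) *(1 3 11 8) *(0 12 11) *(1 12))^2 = (0 6 12 7)(1 8 11 3)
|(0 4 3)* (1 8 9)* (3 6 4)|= |(0 3)(1 8 9)(4 6)|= 6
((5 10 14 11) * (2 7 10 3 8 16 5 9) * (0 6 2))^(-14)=(0 2 10 11)(3 16)(5 8)(6 7 14 9)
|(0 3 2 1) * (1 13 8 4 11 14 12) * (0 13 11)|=10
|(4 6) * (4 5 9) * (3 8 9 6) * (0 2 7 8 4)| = 10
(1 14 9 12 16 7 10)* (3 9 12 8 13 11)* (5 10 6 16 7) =[0, 14, 2, 9, 4, 10, 16, 6, 13, 8, 1, 3, 7, 11, 12, 15, 5] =(1 14 12 7 6 16 5 10)(3 9 8 13 11)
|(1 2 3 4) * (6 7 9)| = |(1 2 3 4)(6 7 9)| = 12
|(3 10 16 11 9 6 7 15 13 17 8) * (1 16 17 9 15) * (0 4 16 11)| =|(0 4 16)(1 11 15 13 9 6 7)(3 10 17 8)| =84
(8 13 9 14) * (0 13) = (0 13 9 14 8) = [13, 1, 2, 3, 4, 5, 6, 7, 0, 14, 10, 11, 12, 9, 8]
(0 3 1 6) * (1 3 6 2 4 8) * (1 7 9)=(0 6)(1 2 4 8 7 9)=[6, 2, 4, 3, 8, 5, 0, 9, 7, 1]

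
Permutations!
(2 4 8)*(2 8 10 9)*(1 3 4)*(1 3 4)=(1 4 10 9 2 3)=[0, 4, 3, 1, 10, 5, 6, 7, 8, 2, 9]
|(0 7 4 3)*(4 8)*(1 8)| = |(0 7 1 8 4 3)| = 6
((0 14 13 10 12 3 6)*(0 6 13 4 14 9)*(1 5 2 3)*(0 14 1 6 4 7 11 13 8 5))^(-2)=(0 4 12 13 7 9 1 6 10 11 14)(2 8)(3 5)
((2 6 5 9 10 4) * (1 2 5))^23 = (1 6 2)(4 10 9 5)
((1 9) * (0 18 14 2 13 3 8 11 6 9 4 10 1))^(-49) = ((0 18 14 2 13 3 8 11 6 9)(1 4 10))^(-49) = (0 18 14 2 13 3 8 11 6 9)(1 10 4)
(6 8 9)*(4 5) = (4 5)(6 8 9) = [0, 1, 2, 3, 5, 4, 8, 7, 9, 6]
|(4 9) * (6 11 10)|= |(4 9)(6 11 10)|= 6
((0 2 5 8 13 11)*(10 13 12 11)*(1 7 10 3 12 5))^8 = (0 11 12 3 13 10 7 1 2)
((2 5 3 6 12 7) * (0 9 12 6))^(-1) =(0 3 5 2 7 12 9)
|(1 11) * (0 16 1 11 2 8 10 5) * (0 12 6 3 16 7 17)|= |(0 7 17)(1 2 8 10 5 12 6 3 16)|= 9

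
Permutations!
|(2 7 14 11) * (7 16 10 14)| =5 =|(2 16 10 14 11)|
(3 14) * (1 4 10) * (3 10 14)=[0, 4, 2, 3, 14, 5, 6, 7, 8, 9, 1, 11, 12, 13, 10]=(1 4 14 10)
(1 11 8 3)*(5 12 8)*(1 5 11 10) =(1 10)(3 5 12 8) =[0, 10, 2, 5, 4, 12, 6, 7, 3, 9, 1, 11, 8]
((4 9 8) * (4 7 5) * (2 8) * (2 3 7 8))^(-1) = ((3 7 5 4 9))^(-1) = (3 9 4 5 7)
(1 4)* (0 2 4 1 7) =(0 2 4 7) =[2, 1, 4, 3, 7, 5, 6, 0]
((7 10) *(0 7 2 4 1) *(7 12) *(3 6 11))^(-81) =(0 10 1 7 4 12 2)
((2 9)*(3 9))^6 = ((2 3 9))^6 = (9)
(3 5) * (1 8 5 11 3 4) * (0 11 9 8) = (0 11 3 9 8 5 4 1) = [11, 0, 2, 9, 1, 4, 6, 7, 5, 8, 10, 3]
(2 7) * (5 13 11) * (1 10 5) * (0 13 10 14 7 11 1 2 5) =(0 13 1 14 7 5 10)(2 11) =[13, 14, 11, 3, 4, 10, 6, 5, 8, 9, 0, 2, 12, 1, 7]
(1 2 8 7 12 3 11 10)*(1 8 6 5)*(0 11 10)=[11, 2, 6, 10, 4, 1, 5, 12, 7, 9, 8, 0, 3]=(0 11)(1 2 6 5)(3 10 8 7 12)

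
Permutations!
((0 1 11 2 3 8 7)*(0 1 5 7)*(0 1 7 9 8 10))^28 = (0 5 9 8 1 11 2 3 10)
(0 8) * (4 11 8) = (0 4 11 8) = [4, 1, 2, 3, 11, 5, 6, 7, 0, 9, 10, 8]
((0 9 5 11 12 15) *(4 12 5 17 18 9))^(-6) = (18)(0 12)(4 15) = ((0 4 12 15)(5 11)(9 17 18))^(-6)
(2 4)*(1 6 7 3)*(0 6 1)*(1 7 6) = [1, 7, 4, 0, 2, 5, 6, 3] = (0 1 7 3)(2 4)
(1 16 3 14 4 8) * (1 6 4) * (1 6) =(1 16 3 14 6 4 8) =[0, 16, 2, 14, 8, 5, 4, 7, 1, 9, 10, 11, 12, 13, 6, 15, 3]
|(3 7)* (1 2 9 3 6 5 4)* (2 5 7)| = |(1 5 4)(2 9 3)(6 7)| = 6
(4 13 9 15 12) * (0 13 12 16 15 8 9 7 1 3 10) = (0 13 7 1 3 10)(4 12)(8 9)(15 16) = [13, 3, 2, 10, 12, 5, 6, 1, 9, 8, 0, 11, 4, 7, 14, 16, 15]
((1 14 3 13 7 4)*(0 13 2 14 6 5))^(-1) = (0 5 6 1 4 7 13)(2 3 14) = ((0 13 7 4 1 6 5)(2 14 3))^(-1)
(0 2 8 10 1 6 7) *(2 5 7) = [5, 6, 8, 3, 4, 7, 2, 0, 10, 9, 1] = (0 5 7)(1 6 2 8 10)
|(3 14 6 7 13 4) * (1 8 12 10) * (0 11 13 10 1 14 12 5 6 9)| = |(0 11 13 4 3 12 1 8 5 6 7 10 14 9)| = 14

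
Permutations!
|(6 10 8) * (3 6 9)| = |(3 6 10 8 9)| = 5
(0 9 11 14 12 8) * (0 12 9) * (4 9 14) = (14)(4 9 11)(8 12) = [0, 1, 2, 3, 9, 5, 6, 7, 12, 11, 10, 4, 8, 13, 14]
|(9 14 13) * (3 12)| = |(3 12)(9 14 13)| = 6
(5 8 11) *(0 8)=(0 8 11 5)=[8, 1, 2, 3, 4, 0, 6, 7, 11, 9, 10, 5]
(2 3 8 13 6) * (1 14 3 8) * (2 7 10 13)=(1 14 3)(2 8)(6 7 10 13)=[0, 14, 8, 1, 4, 5, 7, 10, 2, 9, 13, 11, 12, 6, 3]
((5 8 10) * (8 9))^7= ((5 9 8 10))^7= (5 10 8 9)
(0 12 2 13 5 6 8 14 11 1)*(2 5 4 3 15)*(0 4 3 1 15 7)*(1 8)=(0 12 5 6 1 4 8 14 11 15 2 13 3 7)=[12, 4, 13, 7, 8, 6, 1, 0, 14, 9, 10, 15, 5, 3, 11, 2]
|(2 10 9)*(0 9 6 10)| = 6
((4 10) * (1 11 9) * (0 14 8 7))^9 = ((0 14 8 7)(1 11 9)(4 10))^9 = (0 14 8 7)(4 10)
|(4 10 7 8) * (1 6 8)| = |(1 6 8 4 10 7)| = 6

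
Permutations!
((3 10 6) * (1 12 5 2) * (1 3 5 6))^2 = ((1 12 6 5 2 3 10))^2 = (1 6 2 10 12 5 3)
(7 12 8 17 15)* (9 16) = (7 12 8 17 15)(9 16) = [0, 1, 2, 3, 4, 5, 6, 12, 17, 16, 10, 11, 8, 13, 14, 7, 9, 15]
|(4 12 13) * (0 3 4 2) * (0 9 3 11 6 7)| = 12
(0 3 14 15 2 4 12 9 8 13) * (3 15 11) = [15, 1, 4, 14, 12, 5, 6, 7, 13, 8, 10, 3, 9, 0, 11, 2] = (0 15 2 4 12 9 8 13)(3 14 11)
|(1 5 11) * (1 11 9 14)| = 4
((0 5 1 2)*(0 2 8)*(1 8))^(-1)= ((0 5 8))^(-1)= (0 8 5)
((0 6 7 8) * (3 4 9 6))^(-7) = (9)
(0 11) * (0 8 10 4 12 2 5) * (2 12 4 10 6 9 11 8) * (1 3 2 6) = [8, 3, 5, 2, 4, 0, 9, 7, 1, 11, 10, 6, 12] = (12)(0 8 1 3 2 5)(6 9 11)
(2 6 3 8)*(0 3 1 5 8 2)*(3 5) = (0 5 8)(1 3 2 6) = [5, 3, 6, 2, 4, 8, 1, 7, 0]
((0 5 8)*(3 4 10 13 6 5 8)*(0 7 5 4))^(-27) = ((0 8 7 5 3)(4 10 13 6))^(-27) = (0 5 8 3 7)(4 10 13 6)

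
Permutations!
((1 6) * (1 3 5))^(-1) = ((1 6 3 5))^(-1) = (1 5 3 6)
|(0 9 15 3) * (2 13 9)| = 6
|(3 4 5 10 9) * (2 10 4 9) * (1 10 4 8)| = |(1 10 2 4 5 8)(3 9)| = 6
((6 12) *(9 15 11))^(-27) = (15)(6 12)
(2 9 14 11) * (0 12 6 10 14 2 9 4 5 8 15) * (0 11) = [12, 1, 4, 3, 5, 8, 10, 7, 15, 2, 14, 9, 6, 13, 0, 11] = (0 12 6 10 14)(2 4 5 8 15 11 9)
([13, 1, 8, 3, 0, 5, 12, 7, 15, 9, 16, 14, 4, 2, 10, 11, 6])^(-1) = [4, 1, 13, 3, 12, 5, 16, 7, 2, 9, 14, 15, 6, 0, 11, 8, 10]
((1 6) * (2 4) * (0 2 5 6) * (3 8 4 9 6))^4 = ((0 2 9 6 1)(3 8 4 5))^4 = (0 1 6 9 2)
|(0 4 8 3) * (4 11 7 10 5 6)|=9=|(0 11 7 10 5 6 4 8 3)|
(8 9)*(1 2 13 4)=(1 2 13 4)(8 9)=[0, 2, 13, 3, 1, 5, 6, 7, 9, 8, 10, 11, 12, 4]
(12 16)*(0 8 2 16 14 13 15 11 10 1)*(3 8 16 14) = (0 16 12 3 8 2 14 13 15 11 10 1) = [16, 0, 14, 8, 4, 5, 6, 7, 2, 9, 1, 10, 3, 15, 13, 11, 12]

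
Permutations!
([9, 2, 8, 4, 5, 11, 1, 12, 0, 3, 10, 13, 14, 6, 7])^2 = [3, 8, 0, 5, 11, 13, 2, 14, 9, 4, 10, 6, 7, 1, 12]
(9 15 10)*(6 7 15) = (6 7 15 10 9) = [0, 1, 2, 3, 4, 5, 7, 15, 8, 6, 9, 11, 12, 13, 14, 10]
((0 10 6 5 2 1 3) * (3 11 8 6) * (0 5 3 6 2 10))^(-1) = ((1 11 8 2)(3 5 10 6))^(-1) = (1 2 8 11)(3 6 10 5)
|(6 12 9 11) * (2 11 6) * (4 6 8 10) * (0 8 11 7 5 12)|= |(0 8 10 4 6)(2 7 5 12 9 11)|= 30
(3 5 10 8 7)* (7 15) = (3 5 10 8 15 7) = [0, 1, 2, 5, 4, 10, 6, 3, 15, 9, 8, 11, 12, 13, 14, 7]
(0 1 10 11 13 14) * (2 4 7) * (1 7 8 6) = (0 7 2 4 8 6 1 10 11 13 14) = [7, 10, 4, 3, 8, 5, 1, 2, 6, 9, 11, 13, 12, 14, 0]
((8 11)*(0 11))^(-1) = (0 8 11)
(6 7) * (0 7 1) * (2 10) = (0 7 6 1)(2 10) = [7, 0, 10, 3, 4, 5, 1, 6, 8, 9, 2]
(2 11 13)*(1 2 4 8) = (1 2 11 13 4 8) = [0, 2, 11, 3, 8, 5, 6, 7, 1, 9, 10, 13, 12, 4]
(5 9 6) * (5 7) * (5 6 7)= [0, 1, 2, 3, 4, 9, 5, 6, 8, 7]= (5 9 7 6)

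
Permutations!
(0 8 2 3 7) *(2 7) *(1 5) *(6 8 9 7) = [9, 5, 3, 2, 4, 1, 8, 0, 6, 7] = (0 9 7)(1 5)(2 3)(6 8)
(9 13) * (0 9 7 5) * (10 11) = (0 9 13 7 5)(10 11) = [9, 1, 2, 3, 4, 0, 6, 5, 8, 13, 11, 10, 12, 7]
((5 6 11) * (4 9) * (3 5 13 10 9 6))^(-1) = ((3 5)(4 6 11 13 10 9))^(-1) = (3 5)(4 9 10 13 11 6)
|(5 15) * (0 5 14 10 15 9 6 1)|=|(0 5 9 6 1)(10 15 14)|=15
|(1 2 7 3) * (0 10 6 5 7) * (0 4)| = 9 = |(0 10 6 5 7 3 1 2 4)|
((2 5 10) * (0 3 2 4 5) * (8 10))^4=(10)(0 3 2)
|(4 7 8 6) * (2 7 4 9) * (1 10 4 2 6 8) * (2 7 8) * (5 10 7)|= |(1 7)(2 8)(4 5 10)(6 9)|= 6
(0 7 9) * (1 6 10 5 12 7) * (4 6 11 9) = (0 1 11 9)(4 6 10 5 12 7) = [1, 11, 2, 3, 6, 12, 10, 4, 8, 0, 5, 9, 7]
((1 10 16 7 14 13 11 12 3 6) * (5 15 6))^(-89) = ((1 10 16 7 14 13 11 12 3 5 15 6))^(-89) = (1 12 16 5 14 6 11 10 3 7 15 13)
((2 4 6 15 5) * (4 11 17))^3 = (2 4 5 17 15 11 6)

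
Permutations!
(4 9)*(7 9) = (4 7 9) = [0, 1, 2, 3, 7, 5, 6, 9, 8, 4]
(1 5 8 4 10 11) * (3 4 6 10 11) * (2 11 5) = (1 2 11)(3 4 5 8 6 10) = [0, 2, 11, 4, 5, 8, 10, 7, 6, 9, 3, 1]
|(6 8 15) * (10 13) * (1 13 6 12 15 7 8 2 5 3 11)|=|(1 13 10 6 2 5 3 11)(7 8)(12 15)|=8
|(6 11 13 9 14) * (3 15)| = 10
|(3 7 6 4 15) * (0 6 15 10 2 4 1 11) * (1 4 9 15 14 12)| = 13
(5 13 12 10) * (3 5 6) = (3 5 13 12 10 6) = [0, 1, 2, 5, 4, 13, 3, 7, 8, 9, 6, 11, 10, 12]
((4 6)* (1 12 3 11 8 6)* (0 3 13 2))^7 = (0 12 6 3 13 4 11 2 1 8)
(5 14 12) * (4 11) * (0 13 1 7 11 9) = (0 13 1 7 11 4 9)(5 14 12) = [13, 7, 2, 3, 9, 14, 6, 11, 8, 0, 10, 4, 5, 1, 12]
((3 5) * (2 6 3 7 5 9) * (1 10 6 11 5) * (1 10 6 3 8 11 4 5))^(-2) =((1 6 8 11)(2 4 5 7 10 3 9))^(-2) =(1 8)(2 3 7 4 9 10 5)(6 11)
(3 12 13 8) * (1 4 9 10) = (1 4 9 10)(3 12 13 8) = [0, 4, 2, 12, 9, 5, 6, 7, 3, 10, 1, 11, 13, 8]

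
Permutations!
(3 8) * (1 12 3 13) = (1 12 3 8 13) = [0, 12, 2, 8, 4, 5, 6, 7, 13, 9, 10, 11, 3, 1]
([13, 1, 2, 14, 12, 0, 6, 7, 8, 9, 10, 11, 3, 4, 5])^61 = (0 14 12 13 5 3 4)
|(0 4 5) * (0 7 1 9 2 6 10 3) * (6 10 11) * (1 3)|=20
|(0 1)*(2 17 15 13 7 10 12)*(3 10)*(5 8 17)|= 10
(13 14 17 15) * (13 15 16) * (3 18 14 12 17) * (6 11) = (3 18 14)(6 11)(12 17 16 13) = [0, 1, 2, 18, 4, 5, 11, 7, 8, 9, 10, 6, 17, 12, 3, 15, 13, 16, 14]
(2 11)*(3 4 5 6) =(2 11)(3 4 5 6) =[0, 1, 11, 4, 5, 6, 3, 7, 8, 9, 10, 2]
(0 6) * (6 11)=(0 11 6)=[11, 1, 2, 3, 4, 5, 0, 7, 8, 9, 10, 6]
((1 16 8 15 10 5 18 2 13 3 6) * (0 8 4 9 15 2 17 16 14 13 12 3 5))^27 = (0 18 12 4 1 10 5 2 16 6 15 13 8 17 3 9 14)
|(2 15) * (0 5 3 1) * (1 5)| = |(0 1)(2 15)(3 5)| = 2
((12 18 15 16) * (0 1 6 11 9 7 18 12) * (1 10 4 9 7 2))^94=(0 15 7 6 2 4)(1 9 10 16 18 11)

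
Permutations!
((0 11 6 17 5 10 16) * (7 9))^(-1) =(0 16 10 5 17 6 11)(7 9)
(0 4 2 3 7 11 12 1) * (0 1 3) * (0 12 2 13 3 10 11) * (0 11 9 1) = (0 4 13 3 7 11 2 12 10 9 1) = [4, 0, 12, 7, 13, 5, 6, 11, 8, 1, 9, 2, 10, 3]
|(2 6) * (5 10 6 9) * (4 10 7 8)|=8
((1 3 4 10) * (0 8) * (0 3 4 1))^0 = ((0 8 3 1 4 10))^0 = (10)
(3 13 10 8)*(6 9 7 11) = [0, 1, 2, 13, 4, 5, 9, 11, 3, 7, 8, 6, 12, 10] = (3 13 10 8)(6 9 7 11)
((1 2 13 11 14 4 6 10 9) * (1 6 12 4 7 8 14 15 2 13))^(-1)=(1 2 15 11 13)(4 12)(6 9 10)(7 14 8)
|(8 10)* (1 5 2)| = 6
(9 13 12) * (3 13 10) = (3 13 12 9 10) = [0, 1, 2, 13, 4, 5, 6, 7, 8, 10, 3, 11, 9, 12]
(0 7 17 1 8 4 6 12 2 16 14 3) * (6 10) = (0 7 17 1 8 4 10 6 12 2 16 14 3) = [7, 8, 16, 0, 10, 5, 12, 17, 4, 9, 6, 11, 2, 13, 3, 15, 14, 1]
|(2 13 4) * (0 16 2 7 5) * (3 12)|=|(0 16 2 13 4 7 5)(3 12)|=14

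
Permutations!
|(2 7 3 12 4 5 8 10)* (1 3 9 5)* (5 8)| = 20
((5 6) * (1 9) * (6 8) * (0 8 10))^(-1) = (0 10 5 6 8)(1 9)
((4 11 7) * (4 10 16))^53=(4 10 11 16 7)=((4 11 7 10 16))^53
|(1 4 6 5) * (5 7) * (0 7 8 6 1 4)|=10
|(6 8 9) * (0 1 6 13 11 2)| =8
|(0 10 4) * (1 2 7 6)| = 12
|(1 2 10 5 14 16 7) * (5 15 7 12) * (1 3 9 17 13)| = |(1 2 10 15 7 3 9 17 13)(5 14 16 12)| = 36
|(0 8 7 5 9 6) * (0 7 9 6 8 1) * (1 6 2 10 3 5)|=4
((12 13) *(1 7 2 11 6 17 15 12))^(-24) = (1 11 15)(2 17 13)(6 12 7) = ((1 7 2 11 6 17 15 12 13))^(-24)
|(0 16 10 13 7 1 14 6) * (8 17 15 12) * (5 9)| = |(0 16 10 13 7 1 14 6)(5 9)(8 17 15 12)| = 8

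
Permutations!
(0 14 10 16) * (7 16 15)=(0 14 10 15 7 16)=[14, 1, 2, 3, 4, 5, 6, 16, 8, 9, 15, 11, 12, 13, 10, 7, 0]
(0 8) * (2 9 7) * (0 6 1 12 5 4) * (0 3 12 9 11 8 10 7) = (0 10 7 2 11 8 6 1 9)(3 12 5 4) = [10, 9, 11, 12, 3, 4, 1, 2, 6, 0, 7, 8, 5]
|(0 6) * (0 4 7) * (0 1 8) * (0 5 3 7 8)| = 8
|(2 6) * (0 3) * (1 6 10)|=4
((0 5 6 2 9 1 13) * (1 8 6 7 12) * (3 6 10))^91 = (0 5 7 12 1 13)(2 9 8 10 3 6)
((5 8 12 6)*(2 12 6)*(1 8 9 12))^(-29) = (1 2 12 9 5 6 8)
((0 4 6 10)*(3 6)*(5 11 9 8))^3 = ((0 4 3 6 10)(5 11 9 8))^3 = (0 6 4 10 3)(5 8 9 11)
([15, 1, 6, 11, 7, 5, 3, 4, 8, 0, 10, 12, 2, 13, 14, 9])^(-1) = (0 9 15)(2 12 11 3 6)(4 7)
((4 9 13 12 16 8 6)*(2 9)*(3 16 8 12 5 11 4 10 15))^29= (2 4 11 5 13 9)(3 16 12 8 6 10 15)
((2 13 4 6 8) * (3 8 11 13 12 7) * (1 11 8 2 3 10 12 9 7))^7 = ((1 11 13 4 6 8 3 2 9 7 10 12))^7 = (1 2 13 7 6 12 3 11 9 4 10 8)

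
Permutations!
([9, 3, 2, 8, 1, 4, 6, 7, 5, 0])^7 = (0 9)(1 8 4 3 5)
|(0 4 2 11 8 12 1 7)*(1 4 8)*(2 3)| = 9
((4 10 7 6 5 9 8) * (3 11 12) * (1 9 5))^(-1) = (1 6 7 10 4 8 9)(3 12 11) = ((1 9 8 4 10 7 6)(3 11 12))^(-1)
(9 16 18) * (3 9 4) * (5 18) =[0, 1, 2, 9, 3, 18, 6, 7, 8, 16, 10, 11, 12, 13, 14, 15, 5, 17, 4] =(3 9 16 5 18 4)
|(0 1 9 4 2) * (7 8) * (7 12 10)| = |(0 1 9 4 2)(7 8 12 10)| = 20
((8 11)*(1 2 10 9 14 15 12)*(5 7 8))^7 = ((1 2 10 9 14 15 12)(5 7 8 11))^7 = (15)(5 11 8 7)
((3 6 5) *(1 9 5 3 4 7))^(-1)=((1 9 5 4 7)(3 6))^(-1)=(1 7 4 5 9)(3 6)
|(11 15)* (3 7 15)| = 4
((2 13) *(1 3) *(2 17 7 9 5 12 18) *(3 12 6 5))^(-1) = ((1 12 18 2 13 17 7 9 3)(5 6))^(-1) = (1 3 9 7 17 13 2 18 12)(5 6)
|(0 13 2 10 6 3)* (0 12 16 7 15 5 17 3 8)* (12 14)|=|(0 13 2 10 6 8)(3 14 12 16 7 15 5 17)|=24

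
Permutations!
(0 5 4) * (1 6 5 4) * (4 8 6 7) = (0 8 6 5 1 7 4) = [8, 7, 2, 3, 0, 1, 5, 4, 6]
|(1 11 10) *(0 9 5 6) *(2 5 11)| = 8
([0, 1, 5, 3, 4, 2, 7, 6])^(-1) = [0, 1, 5, 3, 4, 2, 7, 6]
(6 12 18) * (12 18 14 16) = (6 18)(12 14 16) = [0, 1, 2, 3, 4, 5, 18, 7, 8, 9, 10, 11, 14, 13, 16, 15, 12, 17, 6]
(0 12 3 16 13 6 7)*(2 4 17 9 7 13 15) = [12, 1, 4, 16, 17, 5, 13, 0, 8, 7, 10, 11, 3, 6, 14, 2, 15, 9] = (0 12 3 16 15 2 4 17 9 7)(6 13)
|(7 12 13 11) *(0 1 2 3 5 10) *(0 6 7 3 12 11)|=30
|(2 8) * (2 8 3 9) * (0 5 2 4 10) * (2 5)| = |(0 2 3 9 4 10)| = 6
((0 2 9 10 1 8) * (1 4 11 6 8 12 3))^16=(1 12 3)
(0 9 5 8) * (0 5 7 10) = [9, 1, 2, 3, 4, 8, 6, 10, 5, 7, 0] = (0 9 7 10)(5 8)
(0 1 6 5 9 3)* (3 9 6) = [1, 3, 2, 0, 4, 6, 5, 7, 8, 9] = (9)(0 1 3)(5 6)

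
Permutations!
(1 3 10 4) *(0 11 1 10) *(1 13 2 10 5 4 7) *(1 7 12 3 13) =(0 11 1 13 2 10 12 3)(4 5) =[11, 13, 10, 0, 5, 4, 6, 7, 8, 9, 12, 1, 3, 2]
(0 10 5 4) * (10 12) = (0 12 10 5 4) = [12, 1, 2, 3, 0, 4, 6, 7, 8, 9, 5, 11, 10]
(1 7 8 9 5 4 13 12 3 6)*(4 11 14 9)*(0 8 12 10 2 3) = (0 8 4 13 10 2 3 6 1 7 12)(5 11 14 9) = [8, 7, 3, 6, 13, 11, 1, 12, 4, 5, 2, 14, 0, 10, 9]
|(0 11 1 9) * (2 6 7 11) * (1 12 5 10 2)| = 21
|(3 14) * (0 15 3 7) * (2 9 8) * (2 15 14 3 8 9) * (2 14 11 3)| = |(0 11 3 2 14 7)(8 15)| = 6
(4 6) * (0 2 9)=(0 2 9)(4 6)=[2, 1, 9, 3, 6, 5, 4, 7, 8, 0]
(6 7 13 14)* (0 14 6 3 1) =(0 14 3 1)(6 7 13) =[14, 0, 2, 1, 4, 5, 7, 13, 8, 9, 10, 11, 12, 6, 3]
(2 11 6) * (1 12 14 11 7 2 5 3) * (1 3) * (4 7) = (1 12 14 11 6 5)(2 4 7) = [0, 12, 4, 3, 7, 1, 5, 2, 8, 9, 10, 6, 14, 13, 11]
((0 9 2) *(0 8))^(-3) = ((0 9 2 8))^(-3) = (0 9 2 8)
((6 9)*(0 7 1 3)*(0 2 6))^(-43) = (0 9 6 2 3 1 7)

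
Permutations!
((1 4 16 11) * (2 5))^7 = (1 11 16 4)(2 5) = ((1 4 16 11)(2 5))^7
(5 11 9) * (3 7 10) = [0, 1, 2, 7, 4, 11, 6, 10, 8, 5, 3, 9] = (3 7 10)(5 11 9)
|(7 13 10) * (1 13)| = 4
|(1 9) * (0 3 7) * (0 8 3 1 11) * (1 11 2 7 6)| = 14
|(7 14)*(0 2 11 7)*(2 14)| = 6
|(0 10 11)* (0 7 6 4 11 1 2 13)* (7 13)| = |(0 10 1 2 7 6 4 11 13)| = 9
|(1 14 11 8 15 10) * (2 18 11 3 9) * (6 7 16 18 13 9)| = 33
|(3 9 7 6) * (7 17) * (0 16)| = 10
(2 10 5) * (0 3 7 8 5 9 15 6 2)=(0 3 7 8 5)(2 10 9 15 6)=[3, 1, 10, 7, 4, 0, 2, 8, 5, 15, 9, 11, 12, 13, 14, 6]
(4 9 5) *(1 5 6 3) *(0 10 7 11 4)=[10, 5, 2, 1, 9, 0, 3, 11, 8, 6, 7, 4]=(0 10 7 11 4 9 6 3 1 5)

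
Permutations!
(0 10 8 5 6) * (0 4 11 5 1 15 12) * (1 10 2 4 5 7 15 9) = (0 2 4 11 7 15 12)(1 9)(5 6)(8 10) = [2, 9, 4, 3, 11, 6, 5, 15, 10, 1, 8, 7, 0, 13, 14, 12]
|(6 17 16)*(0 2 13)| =|(0 2 13)(6 17 16)| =3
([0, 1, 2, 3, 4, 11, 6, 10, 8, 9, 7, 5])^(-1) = [0, 1, 2, 3, 4, 11, 6, 10, 8, 9, 7, 5]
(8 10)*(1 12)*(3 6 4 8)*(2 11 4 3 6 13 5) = (1 12)(2 11 4 8 10 6 3 13 5) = [0, 12, 11, 13, 8, 2, 3, 7, 10, 9, 6, 4, 1, 5]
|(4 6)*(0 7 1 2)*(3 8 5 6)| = 20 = |(0 7 1 2)(3 8 5 6 4)|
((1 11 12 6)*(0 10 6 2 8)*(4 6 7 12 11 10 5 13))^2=(0 13 6 10 12 8 5 4 1 7 2)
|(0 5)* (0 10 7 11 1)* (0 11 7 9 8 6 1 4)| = 9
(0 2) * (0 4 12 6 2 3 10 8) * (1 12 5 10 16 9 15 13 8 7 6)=[3, 12, 4, 16, 5, 10, 2, 6, 0, 15, 7, 11, 1, 8, 14, 13, 9]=(0 3 16 9 15 13 8)(1 12)(2 4 5 10 7 6)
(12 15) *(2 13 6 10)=(2 13 6 10)(12 15)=[0, 1, 13, 3, 4, 5, 10, 7, 8, 9, 2, 11, 15, 6, 14, 12]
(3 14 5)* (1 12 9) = (1 12 9)(3 14 5) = [0, 12, 2, 14, 4, 3, 6, 7, 8, 1, 10, 11, 9, 13, 5]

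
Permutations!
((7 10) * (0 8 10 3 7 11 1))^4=(0 1 11 10 8)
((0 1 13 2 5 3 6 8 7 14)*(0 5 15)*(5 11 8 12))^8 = ((0 1 13 2 15)(3 6 12 5)(7 14 11 8))^8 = (0 2 1 15 13)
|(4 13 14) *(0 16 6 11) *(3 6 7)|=|(0 16 7 3 6 11)(4 13 14)|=6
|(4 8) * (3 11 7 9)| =4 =|(3 11 7 9)(4 8)|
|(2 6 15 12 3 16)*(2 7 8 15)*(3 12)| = 10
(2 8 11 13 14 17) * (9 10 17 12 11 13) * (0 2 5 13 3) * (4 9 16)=(0 2 8 3)(4 9 10 17 5 13 14 12 11 16)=[2, 1, 8, 0, 9, 13, 6, 7, 3, 10, 17, 16, 11, 14, 12, 15, 4, 5]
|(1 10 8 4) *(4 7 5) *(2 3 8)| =8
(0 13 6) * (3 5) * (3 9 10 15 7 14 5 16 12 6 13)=(0 3 16 12 6)(5 9 10 15 7 14)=[3, 1, 2, 16, 4, 9, 0, 14, 8, 10, 15, 11, 6, 13, 5, 7, 12]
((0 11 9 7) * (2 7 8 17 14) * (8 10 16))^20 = (17)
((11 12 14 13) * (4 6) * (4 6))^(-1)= ((11 12 14 13))^(-1)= (11 13 14 12)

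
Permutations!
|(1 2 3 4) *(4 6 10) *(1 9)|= 7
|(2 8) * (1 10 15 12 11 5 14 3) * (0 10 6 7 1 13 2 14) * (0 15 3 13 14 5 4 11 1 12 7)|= |(0 10 3 14 13 2 8 5 15 7 12 1 6)(4 11)|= 26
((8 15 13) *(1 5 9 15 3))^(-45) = ((1 5 9 15 13 8 3))^(-45) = (1 13 5 8 9 3 15)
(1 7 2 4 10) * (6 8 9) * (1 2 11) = (1 7 11)(2 4 10)(6 8 9) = [0, 7, 4, 3, 10, 5, 8, 11, 9, 6, 2, 1]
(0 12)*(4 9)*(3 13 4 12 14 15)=[14, 1, 2, 13, 9, 5, 6, 7, 8, 12, 10, 11, 0, 4, 15, 3]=(0 14 15 3 13 4 9 12)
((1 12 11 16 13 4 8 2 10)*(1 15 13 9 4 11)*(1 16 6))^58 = (1 11 15 2 4 16)(6 13 10 8 9 12)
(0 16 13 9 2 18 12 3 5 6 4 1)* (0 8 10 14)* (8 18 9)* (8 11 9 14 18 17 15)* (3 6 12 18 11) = (18)(0 16 13 3 5 12 6 4 1 17 15 8 10 11 9 2 14) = [16, 17, 14, 5, 1, 12, 4, 7, 10, 2, 11, 9, 6, 3, 0, 8, 13, 15, 18]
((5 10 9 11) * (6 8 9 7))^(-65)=(5 9 6 10 11 8 7)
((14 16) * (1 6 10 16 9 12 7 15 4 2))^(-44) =(16)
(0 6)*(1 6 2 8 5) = (0 2 8 5 1 6) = [2, 6, 8, 3, 4, 1, 0, 7, 5]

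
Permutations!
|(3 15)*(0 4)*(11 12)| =2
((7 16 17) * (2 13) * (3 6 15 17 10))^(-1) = (2 13)(3 10 16 7 17 15 6)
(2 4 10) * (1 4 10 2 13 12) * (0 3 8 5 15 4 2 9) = (0 3 8 5 15 4 9)(1 2 10 13 12) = [3, 2, 10, 8, 9, 15, 6, 7, 5, 0, 13, 11, 1, 12, 14, 4]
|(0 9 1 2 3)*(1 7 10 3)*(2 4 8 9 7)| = 20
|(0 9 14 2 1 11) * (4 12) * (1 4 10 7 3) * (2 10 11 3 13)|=10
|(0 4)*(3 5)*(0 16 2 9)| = |(0 4 16 2 9)(3 5)| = 10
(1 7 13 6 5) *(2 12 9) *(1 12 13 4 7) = (2 13 6 5 12 9)(4 7) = [0, 1, 13, 3, 7, 12, 5, 4, 8, 2, 10, 11, 9, 6]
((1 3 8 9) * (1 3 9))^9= ((1 9 3 8))^9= (1 9 3 8)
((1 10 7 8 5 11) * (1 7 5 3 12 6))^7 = ((1 10 5 11 7 8 3 12 6))^7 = (1 12 8 11 10 6 3 7 5)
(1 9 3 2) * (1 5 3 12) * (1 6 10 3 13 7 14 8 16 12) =(1 9)(2 5 13 7 14 8 16 12 6 10 3) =[0, 9, 5, 2, 4, 13, 10, 14, 16, 1, 3, 11, 6, 7, 8, 15, 12]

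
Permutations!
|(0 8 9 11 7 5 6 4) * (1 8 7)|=|(0 7 5 6 4)(1 8 9 11)|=20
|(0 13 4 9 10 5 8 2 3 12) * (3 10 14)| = |(0 13 4 9 14 3 12)(2 10 5 8)| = 28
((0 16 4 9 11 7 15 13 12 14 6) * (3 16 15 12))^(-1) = (0 6 14 12 7 11 9 4 16 3 13 15)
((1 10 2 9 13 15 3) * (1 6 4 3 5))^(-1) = ((1 10 2 9 13 15 5)(3 6 4))^(-1) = (1 5 15 13 9 2 10)(3 4 6)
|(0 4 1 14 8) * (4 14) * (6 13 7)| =6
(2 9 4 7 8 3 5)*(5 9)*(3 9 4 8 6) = (2 5)(3 4 7 6)(8 9) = [0, 1, 5, 4, 7, 2, 3, 6, 9, 8]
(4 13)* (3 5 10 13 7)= [0, 1, 2, 5, 7, 10, 6, 3, 8, 9, 13, 11, 12, 4]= (3 5 10 13 4 7)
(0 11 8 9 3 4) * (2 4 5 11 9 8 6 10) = (0 9 3 5 11 6 10 2 4) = [9, 1, 4, 5, 0, 11, 10, 7, 8, 3, 2, 6]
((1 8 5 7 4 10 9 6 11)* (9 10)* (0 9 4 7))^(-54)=(0 6 1 5 9 11 8)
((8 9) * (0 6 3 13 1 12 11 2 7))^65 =(0 3 1 11 7 6 13 12 2)(8 9)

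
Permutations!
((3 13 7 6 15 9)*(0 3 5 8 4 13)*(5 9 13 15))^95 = (0 3)(4 6 15 5 13 8 7)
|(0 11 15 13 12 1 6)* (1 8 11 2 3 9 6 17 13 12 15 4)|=40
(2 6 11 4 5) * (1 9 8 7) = [0, 9, 6, 3, 5, 2, 11, 1, 7, 8, 10, 4] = (1 9 8 7)(2 6 11 4 5)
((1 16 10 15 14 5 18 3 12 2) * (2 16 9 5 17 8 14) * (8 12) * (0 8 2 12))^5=(0 8 14 17)(1 2 3 18 5 9)(10 15 12 16)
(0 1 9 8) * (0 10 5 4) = (0 1 9 8 10 5 4) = [1, 9, 2, 3, 0, 4, 6, 7, 10, 8, 5]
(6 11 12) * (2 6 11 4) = (2 6 4)(11 12) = [0, 1, 6, 3, 2, 5, 4, 7, 8, 9, 10, 12, 11]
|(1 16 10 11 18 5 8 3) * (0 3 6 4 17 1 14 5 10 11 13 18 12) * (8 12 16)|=30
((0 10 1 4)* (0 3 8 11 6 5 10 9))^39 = ((0 9)(1 4 3 8 11 6 5 10))^39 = (0 9)(1 10 5 6 11 8 3 4)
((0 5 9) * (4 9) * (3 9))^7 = ((0 5 4 3 9))^7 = (0 4 9 5 3)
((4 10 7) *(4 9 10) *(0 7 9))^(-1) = (0 7)(9 10)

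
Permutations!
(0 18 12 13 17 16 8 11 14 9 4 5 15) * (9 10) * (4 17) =(0 18 12 13 4 5 15)(8 11 14 10 9 17 16) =[18, 1, 2, 3, 5, 15, 6, 7, 11, 17, 9, 14, 13, 4, 10, 0, 8, 16, 12]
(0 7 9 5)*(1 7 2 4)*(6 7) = (0 2 4 1 6 7 9 5) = [2, 6, 4, 3, 1, 0, 7, 9, 8, 5]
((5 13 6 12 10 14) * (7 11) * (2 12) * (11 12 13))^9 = (5 12)(7 14)(10 11) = ((2 13 6)(5 11 7 12 10 14))^9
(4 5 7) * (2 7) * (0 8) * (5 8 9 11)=(0 9 11 5 2 7 4 8)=[9, 1, 7, 3, 8, 2, 6, 4, 0, 11, 10, 5]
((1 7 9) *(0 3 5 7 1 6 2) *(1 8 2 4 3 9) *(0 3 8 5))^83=(0 3 2 8 4 6 9)(1 7 5)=((0 9 6 4 8 2 3)(1 5 7))^83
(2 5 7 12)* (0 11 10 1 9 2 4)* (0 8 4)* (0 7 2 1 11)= [0, 9, 5, 3, 8, 2, 6, 12, 4, 1, 11, 10, 7]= (1 9)(2 5)(4 8)(7 12)(10 11)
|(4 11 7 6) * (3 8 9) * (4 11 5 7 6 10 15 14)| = 6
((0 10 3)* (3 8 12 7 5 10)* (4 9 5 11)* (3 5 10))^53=((0 5 3)(4 9 10 8 12 7 11))^53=(0 3 5)(4 12 9 7 10 11 8)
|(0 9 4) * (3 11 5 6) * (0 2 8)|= |(0 9 4 2 8)(3 11 5 6)|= 20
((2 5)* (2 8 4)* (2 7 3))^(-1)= ((2 5 8 4 7 3))^(-1)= (2 3 7 4 8 5)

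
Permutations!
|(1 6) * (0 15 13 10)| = |(0 15 13 10)(1 6)| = 4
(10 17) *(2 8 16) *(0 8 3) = (0 8 16 2 3)(10 17) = [8, 1, 3, 0, 4, 5, 6, 7, 16, 9, 17, 11, 12, 13, 14, 15, 2, 10]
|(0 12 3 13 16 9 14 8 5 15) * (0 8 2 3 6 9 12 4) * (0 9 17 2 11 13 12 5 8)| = 45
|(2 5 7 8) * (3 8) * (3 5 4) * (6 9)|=|(2 4 3 8)(5 7)(6 9)|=4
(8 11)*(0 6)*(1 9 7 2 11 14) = [6, 9, 11, 3, 4, 5, 0, 2, 14, 7, 10, 8, 12, 13, 1] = (0 6)(1 9 7 2 11 8 14)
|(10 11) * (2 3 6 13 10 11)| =5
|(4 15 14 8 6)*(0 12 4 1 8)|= 15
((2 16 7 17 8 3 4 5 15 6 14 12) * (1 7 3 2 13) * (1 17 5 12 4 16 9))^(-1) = ((1 7 5 15 6 14 4 12 13 17 8 2 9)(3 16))^(-1) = (1 9 2 8 17 13 12 4 14 6 15 5 7)(3 16)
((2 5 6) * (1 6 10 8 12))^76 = ((1 6 2 5 10 8 12))^76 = (1 12 8 10 5 2 6)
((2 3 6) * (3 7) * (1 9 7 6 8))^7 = ((1 9 7 3 8)(2 6))^7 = (1 7 8 9 3)(2 6)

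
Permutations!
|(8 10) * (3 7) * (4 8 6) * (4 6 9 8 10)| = |(3 7)(4 10 9 8)| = 4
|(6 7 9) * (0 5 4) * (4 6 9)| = 5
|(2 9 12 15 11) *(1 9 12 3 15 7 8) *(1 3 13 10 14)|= |(1 9 13 10 14)(2 12 7 8 3 15 11)|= 35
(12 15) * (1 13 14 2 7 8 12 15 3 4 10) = [0, 13, 7, 4, 10, 5, 6, 8, 12, 9, 1, 11, 3, 14, 2, 15] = (15)(1 13 14 2 7 8 12 3 4 10)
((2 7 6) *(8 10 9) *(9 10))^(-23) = (10)(2 7 6)(8 9)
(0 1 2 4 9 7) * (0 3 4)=(0 1 2)(3 4 9 7)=[1, 2, 0, 4, 9, 5, 6, 3, 8, 7]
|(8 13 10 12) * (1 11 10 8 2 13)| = |(1 11 10 12 2 13 8)| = 7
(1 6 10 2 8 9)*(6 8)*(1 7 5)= [0, 8, 6, 3, 4, 1, 10, 5, 9, 7, 2]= (1 8 9 7 5)(2 6 10)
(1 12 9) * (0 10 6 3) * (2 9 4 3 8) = (0 10 6 8 2 9 1 12 4 3) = [10, 12, 9, 0, 3, 5, 8, 7, 2, 1, 6, 11, 4]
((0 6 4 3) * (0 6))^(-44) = (3 6 4)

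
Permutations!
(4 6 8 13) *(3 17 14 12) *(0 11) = (0 11)(3 17 14 12)(4 6 8 13) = [11, 1, 2, 17, 6, 5, 8, 7, 13, 9, 10, 0, 3, 4, 12, 15, 16, 14]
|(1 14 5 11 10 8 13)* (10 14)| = |(1 10 8 13)(5 11 14)| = 12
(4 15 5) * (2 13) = (2 13)(4 15 5) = [0, 1, 13, 3, 15, 4, 6, 7, 8, 9, 10, 11, 12, 2, 14, 5]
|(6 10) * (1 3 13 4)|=4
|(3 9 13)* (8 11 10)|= 3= |(3 9 13)(8 11 10)|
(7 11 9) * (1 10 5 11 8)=(1 10 5 11 9 7 8)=[0, 10, 2, 3, 4, 11, 6, 8, 1, 7, 5, 9]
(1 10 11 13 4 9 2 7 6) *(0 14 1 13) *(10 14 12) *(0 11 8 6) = (0 12 10 8 6 13 4 9 2 7)(1 14) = [12, 14, 7, 3, 9, 5, 13, 0, 6, 2, 8, 11, 10, 4, 1]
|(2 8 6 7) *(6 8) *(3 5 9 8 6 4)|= |(2 4 3 5 9 8 6 7)|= 8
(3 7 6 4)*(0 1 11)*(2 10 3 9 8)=(0 1 11)(2 10 3 7 6 4 9 8)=[1, 11, 10, 7, 9, 5, 4, 6, 2, 8, 3, 0]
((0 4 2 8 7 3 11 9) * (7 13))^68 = ((0 4 2 8 13 7 3 11 9))^68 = (0 7 4 3 2 11 8 9 13)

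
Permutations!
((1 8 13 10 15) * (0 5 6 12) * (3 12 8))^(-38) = ((0 5 6 8 13 10 15 1 3 12))^(-38) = (0 6 13 15 3)(1 12 5 8 10)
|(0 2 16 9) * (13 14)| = |(0 2 16 9)(13 14)| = 4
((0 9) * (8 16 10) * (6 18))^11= ((0 9)(6 18)(8 16 10))^11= (0 9)(6 18)(8 10 16)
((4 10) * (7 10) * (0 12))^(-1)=((0 12)(4 7 10))^(-1)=(0 12)(4 10 7)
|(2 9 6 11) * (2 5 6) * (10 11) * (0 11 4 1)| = 14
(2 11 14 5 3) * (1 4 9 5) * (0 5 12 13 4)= [5, 0, 11, 2, 9, 3, 6, 7, 8, 12, 10, 14, 13, 4, 1]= (0 5 3 2 11 14 1)(4 9 12 13)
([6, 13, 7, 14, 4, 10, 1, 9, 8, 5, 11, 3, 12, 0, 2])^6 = [1, 0, 3, 10, 4, 7, 13, 14, 8, 2, 9, 5, 12, 6, 11]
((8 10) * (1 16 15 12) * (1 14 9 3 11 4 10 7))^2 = ((1 16 15 12 14 9 3 11 4 10 8 7))^2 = (1 15 14 3 4 8)(7 16 12 9 11 10)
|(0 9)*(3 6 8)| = |(0 9)(3 6 8)| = 6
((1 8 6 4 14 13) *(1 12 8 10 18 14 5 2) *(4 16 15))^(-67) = ((1 10 18 14 13 12 8 6 16 15 4 5 2))^(-67) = (1 5 15 6 12 14 10 2 4 16 8 13 18)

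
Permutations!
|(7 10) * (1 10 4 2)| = 5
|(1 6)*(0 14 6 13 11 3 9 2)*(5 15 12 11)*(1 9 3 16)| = |(0 14 6 9 2)(1 13 5 15 12 11 16)| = 35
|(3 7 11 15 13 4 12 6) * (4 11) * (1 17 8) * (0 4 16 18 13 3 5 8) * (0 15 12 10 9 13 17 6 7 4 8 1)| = 12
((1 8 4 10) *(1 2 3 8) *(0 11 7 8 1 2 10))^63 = ((0 11 7 8 4)(1 2 3))^63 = (0 8 11 4 7)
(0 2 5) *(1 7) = (0 2 5)(1 7) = [2, 7, 5, 3, 4, 0, 6, 1]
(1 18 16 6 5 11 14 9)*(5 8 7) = (1 18 16 6 8 7 5 11 14 9) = [0, 18, 2, 3, 4, 11, 8, 5, 7, 1, 10, 14, 12, 13, 9, 15, 6, 17, 16]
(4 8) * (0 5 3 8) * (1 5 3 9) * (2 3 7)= (0 7 2 3 8 4)(1 5 9)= [7, 5, 3, 8, 0, 9, 6, 2, 4, 1]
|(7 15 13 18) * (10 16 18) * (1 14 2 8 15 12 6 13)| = |(1 14 2 8 15)(6 13 10 16 18 7 12)| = 35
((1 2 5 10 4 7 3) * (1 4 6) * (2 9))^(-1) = (1 6 10 5 2 9)(3 7 4)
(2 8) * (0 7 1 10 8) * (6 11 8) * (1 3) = [7, 10, 0, 1, 4, 5, 11, 3, 2, 9, 6, 8] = (0 7 3 1 10 6 11 8 2)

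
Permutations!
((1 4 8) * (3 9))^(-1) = (1 8 4)(3 9)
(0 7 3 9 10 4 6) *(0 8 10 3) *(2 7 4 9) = (0 4 6 8 10 9 3 2 7) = [4, 1, 7, 2, 6, 5, 8, 0, 10, 3, 9]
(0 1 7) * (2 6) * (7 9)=[1, 9, 6, 3, 4, 5, 2, 0, 8, 7]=(0 1 9 7)(2 6)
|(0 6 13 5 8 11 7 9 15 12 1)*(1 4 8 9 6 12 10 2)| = 14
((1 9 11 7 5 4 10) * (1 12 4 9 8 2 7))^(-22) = (1 11 9 5 7 2 8)(4 12 10)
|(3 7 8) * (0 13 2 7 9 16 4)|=|(0 13 2 7 8 3 9 16 4)|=9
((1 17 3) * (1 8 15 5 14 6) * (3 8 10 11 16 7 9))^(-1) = ((1 17 8 15 5 14 6)(3 10 11 16 7 9))^(-1) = (1 6 14 5 15 8 17)(3 9 7 16 11 10)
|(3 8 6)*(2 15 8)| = 5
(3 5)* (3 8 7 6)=(3 5 8 7 6)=[0, 1, 2, 5, 4, 8, 3, 6, 7]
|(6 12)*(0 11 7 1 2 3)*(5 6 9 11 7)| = 5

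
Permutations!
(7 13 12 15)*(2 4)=(2 4)(7 13 12 15)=[0, 1, 4, 3, 2, 5, 6, 13, 8, 9, 10, 11, 15, 12, 14, 7]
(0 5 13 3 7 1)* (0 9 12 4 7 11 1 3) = [5, 9, 2, 11, 7, 13, 6, 3, 8, 12, 10, 1, 4, 0] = (0 5 13)(1 9 12 4 7 3 11)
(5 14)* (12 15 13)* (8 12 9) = (5 14)(8 12 15 13 9) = [0, 1, 2, 3, 4, 14, 6, 7, 12, 8, 10, 11, 15, 9, 5, 13]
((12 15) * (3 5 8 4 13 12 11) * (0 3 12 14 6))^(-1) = (0 6 14 13 4 8 5 3)(11 15 12)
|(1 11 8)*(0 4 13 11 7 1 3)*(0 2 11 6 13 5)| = 12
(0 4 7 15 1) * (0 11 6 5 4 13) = [13, 11, 2, 3, 7, 4, 5, 15, 8, 9, 10, 6, 12, 0, 14, 1] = (0 13)(1 11 6 5 4 7 15)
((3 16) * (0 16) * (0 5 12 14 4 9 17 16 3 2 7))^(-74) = ((0 3 5 12 14 4 9 17 16 2 7))^(-74) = (0 12 9 2 3 14 17 7 5 4 16)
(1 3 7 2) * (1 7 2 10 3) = (2 7 10 3) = [0, 1, 7, 2, 4, 5, 6, 10, 8, 9, 3]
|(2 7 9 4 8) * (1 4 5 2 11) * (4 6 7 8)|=8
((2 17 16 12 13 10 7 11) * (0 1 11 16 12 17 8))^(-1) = ((0 1 11 2 8)(7 16 17 12 13 10))^(-1) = (0 8 2 11 1)(7 10 13 12 17 16)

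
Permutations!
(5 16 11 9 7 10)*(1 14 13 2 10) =[0, 14, 10, 3, 4, 16, 6, 1, 8, 7, 5, 9, 12, 2, 13, 15, 11] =(1 14 13 2 10 5 16 11 9 7)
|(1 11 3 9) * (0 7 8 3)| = 7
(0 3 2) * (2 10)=[3, 1, 0, 10, 4, 5, 6, 7, 8, 9, 2]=(0 3 10 2)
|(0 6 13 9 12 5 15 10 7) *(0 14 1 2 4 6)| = 12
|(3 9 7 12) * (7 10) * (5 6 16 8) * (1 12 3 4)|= 12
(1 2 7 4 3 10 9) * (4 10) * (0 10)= [10, 2, 7, 4, 3, 5, 6, 0, 8, 1, 9]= (0 10 9 1 2 7)(3 4)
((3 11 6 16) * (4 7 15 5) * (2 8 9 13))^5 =((2 8 9 13)(3 11 6 16)(4 7 15 5))^5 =(2 8 9 13)(3 11 6 16)(4 7 15 5)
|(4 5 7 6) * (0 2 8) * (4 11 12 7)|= 12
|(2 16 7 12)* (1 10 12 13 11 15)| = 9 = |(1 10 12 2 16 7 13 11 15)|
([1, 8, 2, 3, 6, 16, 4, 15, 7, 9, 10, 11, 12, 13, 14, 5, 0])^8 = (0 1 8 7 15 5 16)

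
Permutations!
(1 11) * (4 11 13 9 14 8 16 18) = (1 13 9 14 8 16 18 4 11) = [0, 13, 2, 3, 11, 5, 6, 7, 16, 14, 10, 1, 12, 9, 8, 15, 18, 17, 4]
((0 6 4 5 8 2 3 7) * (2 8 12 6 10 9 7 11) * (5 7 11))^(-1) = ((0 10 9 11 2 3 5 12 6 4 7))^(-1) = (0 7 4 6 12 5 3 2 11 9 10)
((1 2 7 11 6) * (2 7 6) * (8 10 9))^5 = ((1 7 11 2 6)(8 10 9))^5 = (11)(8 9 10)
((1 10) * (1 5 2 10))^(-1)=((2 10 5))^(-1)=(2 5 10)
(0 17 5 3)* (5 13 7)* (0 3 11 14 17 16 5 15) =(0 16 5 11 14 17 13 7 15) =[16, 1, 2, 3, 4, 11, 6, 15, 8, 9, 10, 14, 12, 7, 17, 0, 5, 13]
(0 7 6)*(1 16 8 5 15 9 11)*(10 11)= (0 7 6)(1 16 8 5 15 9 10 11)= [7, 16, 2, 3, 4, 15, 0, 6, 5, 10, 11, 1, 12, 13, 14, 9, 8]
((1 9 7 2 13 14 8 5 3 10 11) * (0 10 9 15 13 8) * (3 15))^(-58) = ((0 10 11 1 3 9 7 2 8 5 15 13 14))^(-58) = (0 2 10 8 11 5 1 15 3 13 9 14 7)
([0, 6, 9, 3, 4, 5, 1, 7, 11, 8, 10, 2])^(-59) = (1 6)(2 9 8 11)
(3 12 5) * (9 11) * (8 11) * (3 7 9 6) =[0, 1, 2, 12, 4, 7, 3, 9, 11, 8, 10, 6, 5] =(3 12 5 7 9 8 11 6)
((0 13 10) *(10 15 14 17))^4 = (0 17 15)(10 14 13)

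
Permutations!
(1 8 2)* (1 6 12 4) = (1 8 2 6 12 4) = [0, 8, 6, 3, 1, 5, 12, 7, 2, 9, 10, 11, 4]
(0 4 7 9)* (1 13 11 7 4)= (0 1 13 11 7 9)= [1, 13, 2, 3, 4, 5, 6, 9, 8, 0, 10, 7, 12, 11]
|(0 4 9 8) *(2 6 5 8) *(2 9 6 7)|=10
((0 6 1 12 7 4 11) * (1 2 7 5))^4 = ((0 6 2 7 4 11)(1 12 5))^4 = (0 4 2)(1 12 5)(6 11 7)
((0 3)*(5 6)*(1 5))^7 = (0 3)(1 5 6)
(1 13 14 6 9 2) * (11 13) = (1 11 13 14 6 9 2) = [0, 11, 1, 3, 4, 5, 9, 7, 8, 2, 10, 13, 12, 14, 6]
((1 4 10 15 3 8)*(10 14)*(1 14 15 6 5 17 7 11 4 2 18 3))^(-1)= ((1 2 18 3 8 14 10 6 5 17 7 11 4 15))^(-1)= (1 15 4 11 7 17 5 6 10 14 8 3 18 2)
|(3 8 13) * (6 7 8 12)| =|(3 12 6 7 8 13)| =6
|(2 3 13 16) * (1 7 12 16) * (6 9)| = |(1 7 12 16 2 3 13)(6 9)| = 14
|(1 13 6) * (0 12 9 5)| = 12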